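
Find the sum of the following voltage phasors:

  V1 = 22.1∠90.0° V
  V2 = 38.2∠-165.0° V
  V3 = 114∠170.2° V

Step 1 — Convert each phasor to rectangular form:
  V1 = 22.1·(cos(90.0°) + j·sin(90.0°)) = 0 + j22.1 V
  V2 = 38.2·(cos(-165.0°) + j·sin(-165.0°)) = -36.9 - j9.887 V
  V3 = 114·(cos(170.2°) + j·sin(170.2°)) = -112.3 + j19.4 V
Step 2 — Sum components: V_total = -149.2 + j31.62 V.
Step 3 — Convert to polar: |V_total| = 152.5 V, ∠V_total = 168.0°.

V_total = 152.5∠168.0° V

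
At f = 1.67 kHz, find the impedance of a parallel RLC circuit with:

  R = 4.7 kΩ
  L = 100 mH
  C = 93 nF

Step 1 — Angular frequency: ω = 2π·f = 2π·1670 = 1.049e+04 rad/s.
Step 2 — Component impedances:
  R: Z = R = 4700 Ω
  L: Z = jωL = j·1.049e+04·0.1 = 0 + j1049 Ω
  C: Z = 1/(jωC) = -j/(ω·C) = 0 - j1025 Ω
Step 3 — Parallel combination: 1/Z_total = 1/R + 1/L + 1/C; Z_total = 4647 - j498.3 Ω = 4673∠-6.1° Ω.

Z = 4647 - j498.3 Ω = 4673∠-6.1° Ω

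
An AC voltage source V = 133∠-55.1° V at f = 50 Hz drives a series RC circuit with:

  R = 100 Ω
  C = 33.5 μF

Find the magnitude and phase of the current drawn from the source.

Step 1 — Angular frequency: ω = 2π·f = 2π·50 = 314.2 rad/s.
Step 2 — Component impedances:
  R: Z = R = 100 Ω
  C: Z = 1/(jωC) = -j/(ω·C) = 0 - j95.02 Ω
Step 3 — Series combination: Z_total = R + C = 100 - j95.02 Ω = 137.9∠-43.5° Ω.
Step 4 — Source phasor: V = 133∠-55.1° V = 76.1 - j109.1 V.
Step 5 — Ohm's law: I = V / Z_total = (76.1 - j109.1) / (100 - j95.02) = 0.9446 - j0.1933 A.
Step 6 — Convert to polar: |I| = 0.9642 A, ∠I = -11.6°.

I = 0.9642∠-11.6° A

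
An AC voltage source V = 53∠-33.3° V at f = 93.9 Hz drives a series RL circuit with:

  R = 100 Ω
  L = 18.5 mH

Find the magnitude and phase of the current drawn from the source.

Step 1 — Angular frequency: ω = 2π·f = 2π·93.9 = 590 rad/s.
Step 2 — Component impedances:
  R: Z = R = 100 Ω
  L: Z = jωL = j·590·0.0185 = 0 + j10.91 Ω
Step 3 — Series combination: Z_total = R + L = 100 + j10.91 Ω = 100.6∠6.2° Ω.
Step 4 — Source phasor: V = 53∠-33.3° V = 44.3 - j29.1 V.
Step 5 — Ohm's law: I = V / Z_total = (44.3 - j29.1) / (100 + j10.91) = 0.4064 - j0.3353 A.
Step 6 — Convert to polar: |I| = 0.5269 A, ∠I = -39.5°.

I = 0.5269∠-39.5° A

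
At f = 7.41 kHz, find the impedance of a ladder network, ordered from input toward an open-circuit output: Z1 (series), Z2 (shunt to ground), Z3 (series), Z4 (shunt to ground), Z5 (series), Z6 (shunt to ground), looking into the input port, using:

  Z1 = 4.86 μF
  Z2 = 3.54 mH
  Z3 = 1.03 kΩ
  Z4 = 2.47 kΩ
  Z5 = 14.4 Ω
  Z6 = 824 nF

Step 1 — Angular frequency: ω = 2π·f = 2π·7410 = 4.656e+04 rad/s.
Step 2 — Component impedances:
  Z1: Z = 1/(jωC) = -j/(ω·C) = 0 - j4.419 Ω
  Z2: Z = jωL = j·4.656e+04·0.00354 = 0 + j164.8 Ω
  Z3: Z = R = 1030 Ω
  Z4: Z = R = 2470 Ω
  Z5: Z = R = 14.4 Ω
  Z6: Z = 1/(jωC) = -j/(ω·C) = 0 - j26.07 Ω
Step 3 — Ladder network (open output): work backward from the far end, alternating series and parallel combinations. Z_in = 25.55 + j157 Ω = 159.1∠80.8° Ω.

Z = 25.55 + j157 Ω = 159.1∠80.8° Ω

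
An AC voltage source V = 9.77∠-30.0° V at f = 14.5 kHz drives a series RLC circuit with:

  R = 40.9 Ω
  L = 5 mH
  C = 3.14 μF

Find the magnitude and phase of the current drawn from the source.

Step 1 — Angular frequency: ω = 2π·f = 2π·1.45e+04 = 9.111e+04 rad/s.
Step 2 — Component impedances:
  R: Z = R = 40.9 Ω
  L: Z = jωL = j·9.111e+04·0.005 = 0 + j455.5 Ω
  C: Z = 1/(jωC) = -j/(ω·C) = 0 - j3.496 Ω
Step 3 — Series combination: Z_total = R + L + C = 40.9 + j452 Ω = 453.9∠84.8° Ω.
Step 4 — Source phasor: V = 9.77∠-30.0° V = 8.461 - j4.885 V.
Step 5 — Ohm's law: I = V / Z_total = (8.461 - j4.885) / (40.9 + j452) = -0.009039 - j0.01954 A.
Step 6 — Convert to polar: |I| = 0.02153 A, ∠I = -114.8°.

I = 0.02153∠-114.8° A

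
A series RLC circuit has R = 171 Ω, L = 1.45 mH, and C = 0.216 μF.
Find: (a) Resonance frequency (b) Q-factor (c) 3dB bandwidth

Step 1 — Resonance condition Im(Z)=0 gives ω₀ = 1/√(LC).
Step 2 — ω₀ = 1/√(0.00145·2.16e-07) = 5.651e+04 rad/s.
Step 3 — f₀ = ω₀/(2π) = 8993 Hz.
Step 4 — Series Q: Q = ω₀L/R = 5.651e+04·0.00145/171 = 0.4791.
Step 5 — 3dB bandwidth: Δω = ω₀/Q = 1.179e+05 rad/s; BW = Δω/(2π) = 1.877e+04 Hz.

(a) f₀ = 8993 Hz  (b) Q = 0.4791  (c) BW = 1.877e+04 Hz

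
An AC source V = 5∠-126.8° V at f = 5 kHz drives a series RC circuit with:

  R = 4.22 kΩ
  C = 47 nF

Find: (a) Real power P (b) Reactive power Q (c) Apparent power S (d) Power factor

Step 1 — Angular frequency: ω = 2π·f = 2π·5000 = 3.142e+04 rad/s.
Step 2 — Component impedances:
  R: Z = R = 4220 Ω
  C: Z = 1/(jωC) = -j/(ω·C) = 0 - j677.3 Ω
Step 3 — Series combination: Z_total = R + C = 4220 - j677.3 Ω = 4274∠-9.1° Ω.
Step 4 — Source phasor: V = 5∠-126.8° V = -2.995 - j4.004 V.
Step 5 — Current: I = V / Z = -0.0005435 - j0.001036 A = 0.00117∠-117.7° A.
Step 6 — Complex power: S = V·I* = 0.005775 - j0.0009269 VA.
Step 7 — Real power: P = Re(S) = 0.005775 W.
Step 8 — Reactive power: Q = Im(S) = -0.0009269 VAR.
Step 9 — Apparent power: |S| = 0.005849 VA.
Step 10 — Power factor: PF = P/|S| = 0.9874 (leading).

(a) P = 0.005775 W  (b) Q = -0.0009269 VAR  (c) S = 0.005849 VA  (d) PF = 0.9874 (leading)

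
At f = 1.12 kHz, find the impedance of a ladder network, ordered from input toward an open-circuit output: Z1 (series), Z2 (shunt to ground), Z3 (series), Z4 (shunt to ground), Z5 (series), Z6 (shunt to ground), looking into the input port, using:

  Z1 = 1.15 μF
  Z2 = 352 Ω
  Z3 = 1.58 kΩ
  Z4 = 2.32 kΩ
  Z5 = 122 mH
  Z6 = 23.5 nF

Step 1 — Angular frequency: ω = 2π·f = 2π·1120 = 7037 rad/s.
Step 2 — Component impedances:
  Z1: Z = 1/(jωC) = -j/(ω·C) = 0 - j123.6 Ω
  Z2: Z = R = 352 Ω
  Z3: Z = R = 1580 Ω
  Z4: Z = R = 2320 Ω
  Z5: Z = jωL = j·7037·0.122 = 0 + j858.5 Ω
  Z6: Z = 1/(jωC) = -j/(ω·C) = 0 - j6047 Ω
Step 3 — Ladder network (open output): work backward from the far end, alternating series and parallel combinations. Z_in = 321.5 - j130.4 Ω = 346.9∠-22.1° Ω.

Z = 321.5 - j130.4 Ω = 346.9∠-22.1° Ω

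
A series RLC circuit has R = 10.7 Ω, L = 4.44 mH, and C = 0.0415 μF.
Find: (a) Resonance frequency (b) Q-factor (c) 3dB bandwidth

Step 1 — Resonance condition Im(Z)=0 gives ω₀ = 1/√(LC).
Step 2 — ω₀ = 1/√(0.00444·4.15e-08) = 7.367e+04 rad/s.
Step 3 — f₀ = ω₀/(2π) = 1.172e+04 Hz.
Step 4 — Series Q: Q = ω₀L/R = 7.367e+04·0.00444/10.7 = 30.57.
Step 5 — 3dB bandwidth: Δω = ω₀/Q = 2410 rad/s; BW = Δω/(2π) = 383.5 Hz.

(a) f₀ = 1.172e+04 Hz  (b) Q = 30.57  (c) BW = 383.5 Hz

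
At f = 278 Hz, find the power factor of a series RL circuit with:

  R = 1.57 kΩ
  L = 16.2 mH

Step 1 — Angular frequency: ω = 2π·f = 2π·278 = 1747 rad/s.
Step 2 — Component impedances:
  R: Z = R = 1570 Ω
  L: Z = jωL = j·1747·0.0162 = 0 + j28.3 Ω
Step 3 — Series combination: Z_total = R + L = 1570 + j28.3 Ω = 1570∠1.0° Ω.
Step 4 — Power factor: PF = cos(φ) = Re(Z)/|Z| = 1570/1570.3 = 0.9998.
Step 5 — Type: Im(Z) = 28.3 ⇒ lagging (phase φ = 1.0°).

PF = 0.9998 (lagging, φ = 1.0°)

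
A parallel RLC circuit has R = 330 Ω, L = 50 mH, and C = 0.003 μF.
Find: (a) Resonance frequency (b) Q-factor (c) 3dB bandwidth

Step 1 — Resonance: ω₀ = 1/√(LC) = 1/√(0.05·3e-09) = 8.165e+04 rad/s.
Step 2 — f₀ = ω₀/(2π) = 1.299e+04 Hz.
Step 3 — Parallel Q: Q = R/(ω₀L) = 330/(8.165e+04·0.05) = 0.08083.
Step 4 — Bandwidth: Δω = ω₀/Q = 1.01e+06 rad/s; BW = Δω/(2π) = 1.608e+05 Hz.

(a) f₀ = 1.299e+04 Hz  (b) Q = 0.08083  (c) BW = 1.608e+05 Hz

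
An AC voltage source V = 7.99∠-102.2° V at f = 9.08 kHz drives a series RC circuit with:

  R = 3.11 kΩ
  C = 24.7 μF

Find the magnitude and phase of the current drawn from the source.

Step 1 — Angular frequency: ω = 2π·f = 2π·9080 = 5.705e+04 rad/s.
Step 2 — Component impedances:
  R: Z = R = 3110 Ω
  C: Z = 1/(jωC) = -j/(ω·C) = 0 - j0.7096 Ω
Step 3 — Series combination: Z_total = R + C = 3110 - j0.7096 Ω = 3110∠-0.0° Ω.
Step 4 — Source phasor: V = 7.99∠-102.2° V = -1.688 - j7.81 V.
Step 5 — Ohm's law: I = V / Z_total = (-1.688 - j7.81) / (3110 - j0.7096) = -0.0005423 - j0.002511 A.
Step 6 — Convert to polar: |I| = 0.002569 A, ∠I = -102.2°.

I = 0.002569∠-102.2° A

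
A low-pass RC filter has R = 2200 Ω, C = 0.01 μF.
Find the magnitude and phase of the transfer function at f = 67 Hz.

Step 1 — Angular frequency: ω = 2π·67 = 421 rad/s.
Step 2 — Transfer function: H(jω) = 1/(1 + jωRC).
Step 3 — Denominator: 1 + jωRC = 1 + j·421·2200·1e-08 = 1 + j0.009261.
Step 4 — H = 0.9999 - j0.009261.
Step 5 — Magnitude: |H| = 1 (-0.0 dB); phase: φ = -0.5°.

|H| = 1 (-0.0 dB), φ = -0.5°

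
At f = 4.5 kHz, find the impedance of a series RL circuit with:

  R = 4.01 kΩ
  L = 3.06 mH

Step 1 — Angular frequency: ω = 2π·f = 2π·4500 = 2.827e+04 rad/s.
Step 2 — Component impedances:
  R: Z = R = 4010 Ω
  L: Z = jωL = j·2.827e+04·0.00306 = 0 + j86.52 Ω
Step 3 — Series combination: Z_total = R + L = 4010 + j86.52 Ω = 4011∠1.2° Ω.

Z = 4010 + j86.52 Ω = 4011∠1.2° Ω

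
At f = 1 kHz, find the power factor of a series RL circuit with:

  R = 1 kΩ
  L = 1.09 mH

Step 1 — Angular frequency: ω = 2π·f = 2π·1000 = 6283 rad/s.
Step 2 — Component impedances:
  R: Z = R = 1000 Ω
  L: Z = jωL = j·6283·0.00109 = 0 + j6.849 Ω
Step 3 — Series combination: Z_total = R + L = 1000 + j6.849 Ω = 1000∠0.4° Ω.
Step 4 — Power factor: PF = cos(φ) = Re(Z)/|Z| = 1000/1000 = 1.
Step 5 — Type: Im(Z) = 6.849 ⇒ lagging (phase φ = 0.4°).

PF = 1 (lagging, φ = 0.4°)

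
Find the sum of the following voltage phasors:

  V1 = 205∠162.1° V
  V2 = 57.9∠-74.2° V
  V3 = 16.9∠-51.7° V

Step 1 — Convert each phasor to rectangular form:
  V1 = 205·(cos(162.1°) + j·sin(162.1°)) = -195.1 + j63.01 V
  V2 = 57.9·(cos(-74.2°) + j·sin(-74.2°)) = 15.77 - j55.71 V
  V3 = 16.9·(cos(-51.7°) + j·sin(-51.7°)) = 10.47 - j13.26 V
Step 2 — Sum components: V_total = -168.8 - j5.967 V.
Step 3 — Convert to polar: |V_total| = 168.9 V, ∠V_total = -178.0°.

V_total = 168.9∠-178.0° V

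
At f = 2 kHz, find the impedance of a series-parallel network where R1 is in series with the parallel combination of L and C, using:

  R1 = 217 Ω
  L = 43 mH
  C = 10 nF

Step 1 — Angular frequency: ω = 2π·f = 2π·2000 = 1.257e+04 rad/s.
Step 2 — Component impedances:
  R1: Z = R = 217 Ω
  L: Z = jωL = j·1.257e+04·0.043 = 0 + j540.4 Ω
  C: Z = 1/(jωC) = -j/(ω·C) = 0 - j7958 Ω
Step 3 — Parallel branch: L || C = 1/(1/L + 1/C) = 0 + j579.7 Ω.
Step 4 — Series with R1: Z_total = R1 + (L || C) = 217 + j579.7 Ω = 619∠69.5° Ω.

Z = 217 + j579.7 Ω = 619∠69.5° Ω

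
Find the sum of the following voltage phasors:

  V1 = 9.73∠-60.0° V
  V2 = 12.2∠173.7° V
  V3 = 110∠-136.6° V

Step 1 — Convert each phasor to rectangular form:
  V1 = 9.73·(cos(-60.0°) + j·sin(-60.0°)) = 4.865 - j8.426 V
  V2 = 12.2·(cos(173.7°) + j·sin(173.7°)) = -12.13 + j1.339 V
  V3 = 110·(cos(-136.6°) + j·sin(-136.6°)) = -79.92 - j75.58 V
Step 2 — Sum components: V_total = -87.18 - j82.67 V.
Step 3 — Convert to polar: |V_total| = 120.1 V, ∠V_total = -136.5°.

V_total = 120.1∠-136.5° V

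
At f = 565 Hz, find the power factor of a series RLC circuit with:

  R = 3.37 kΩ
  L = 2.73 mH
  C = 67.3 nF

Step 1 — Angular frequency: ω = 2π·f = 2π·565 = 3550 rad/s.
Step 2 — Component impedances:
  R: Z = R = 3370 Ω
  L: Z = jωL = j·3550·0.00273 = 0 + j9.691 Ω
  C: Z = 1/(jωC) = -j/(ω·C) = 0 - j4186 Ω
Step 3 — Series combination: Z_total = R + L + C = 3370 - j4176 Ω = 5366∠-51.1° Ω.
Step 4 — Power factor: PF = cos(φ) = Re(Z)/|Z| = 3370/5366 = 0.628.
Step 5 — Type: Im(Z) = -4176 ⇒ leading (phase φ = -51.1°).

PF = 0.628 (leading, φ = -51.1°)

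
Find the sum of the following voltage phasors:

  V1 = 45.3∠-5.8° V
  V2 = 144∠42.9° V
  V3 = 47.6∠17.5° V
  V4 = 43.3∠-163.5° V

Step 1 — Convert each phasor to rectangular form:
  V1 = 45.3·(cos(-5.8°) + j·sin(-5.8°)) = 45.07 - j4.578 V
  V2 = 144·(cos(42.9°) + j·sin(42.9°)) = 105.5 + j98.02 V
  V3 = 47.6·(cos(17.5°) + j·sin(17.5°)) = 45.4 + j14.31 V
  V4 = 43.3·(cos(-163.5°) + j·sin(-163.5°)) = -41.52 - j12.3 V
Step 2 — Sum components: V_total = 154.4 + j95.46 V.
Step 3 — Convert to polar: |V_total| = 181.6 V, ∠V_total = 31.7°.

V_total = 181.6∠31.7° V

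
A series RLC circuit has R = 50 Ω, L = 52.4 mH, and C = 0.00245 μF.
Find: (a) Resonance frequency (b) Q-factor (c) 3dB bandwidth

Step 1 — Resonance condition Im(Z)=0 gives ω₀ = 1/√(LC).
Step 2 — ω₀ = 1/√(0.0524·2.45e-09) = 8.826e+04 rad/s.
Step 3 — f₀ = ω₀/(2π) = 1.405e+04 Hz.
Step 4 — Series Q: Q = ω₀L/R = 8.826e+04·0.0524/50 = 92.49.
Step 5 — 3dB bandwidth: Δω = ω₀/Q = 954.2 rad/s; BW = Δω/(2π) = 151.9 Hz.

(a) f₀ = 1.405e+04 Hz  (b) Q = 92.49  (c) BW = 151.9 Hz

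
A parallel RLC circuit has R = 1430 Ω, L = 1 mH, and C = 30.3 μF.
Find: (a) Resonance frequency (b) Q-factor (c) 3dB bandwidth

Step 1 — Resonance: ω₀ = 1/√(LC) = 1/√(0.001·3.03e-05) = 5745 rad/s.
Step 2 — f₀ = ω₀/(2π) = 914.3 Hz.
Step 3 — Parallel Q: Q = R/(ω₀L) = 1430/(5745·0.001) = 248.9.
Step 4 — Bandwidth: Δω = ω₀/Q = 23.08 rad/s; BW = Δω/(2π) = 3.673 Hz.

(a) f₀ = 914.3 Hz  (b) Q = 248.9  (c) BW = 3.673 Hz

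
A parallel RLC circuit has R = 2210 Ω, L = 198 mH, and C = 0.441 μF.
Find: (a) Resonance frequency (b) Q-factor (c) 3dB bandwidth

Step 1 — Resonance: ω₀ = 1/√(LC) = 1/√(0.198·4.41e-07) = 3384 rad/s.
Step 2 — f₀ = ω₀/(2π) = 538.6 Hz.
Step 3 — Parallel Q: Q = R/(ω₀L) = 2210/(3384·0.198) = 3.298.
Step 4 — Bandwidth: Δω = ω₀/Q = 1026 rad/s; BW = Δω/(2π) = 163.3 Hz.

(a) f₀ = 538.6 Hz  (b) Q = 3.298  (c) BW = 163.3 Hz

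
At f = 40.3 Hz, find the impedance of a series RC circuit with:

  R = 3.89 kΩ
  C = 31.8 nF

Step 1 — Angular frequency: ω = 2π·f = 2π·40.3 = 253.2 rad/s.
Step 2 — Component impedances:
  R: Z = R = 3890 Ω
  C: Z = 1/(jωC) = -j/(ω·C) = 0 - j1.242e+05 Ω
Step 3 — Series combination: Z_total = R + C = 3890 - j1.242e+05 Ω = 1.243e+05∠-88.2° Ω.

Z = 3890 - j1.242e+05 Ω = 1.243e+05∠-88.2° Ω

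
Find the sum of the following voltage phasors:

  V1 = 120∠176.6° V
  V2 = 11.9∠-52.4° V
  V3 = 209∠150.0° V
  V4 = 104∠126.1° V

Step 1 — Convert each phasor to rectangular form:
  V1 = 120·(cos(176.6°) + j·sin(176.6°)) = -119.8 + j7.117 V
  V2 = 11.9·(cos(-52.4°) + j·sin(-52.4°)) = 7.261 - j9.428 V
  V3 = 209·(cos(150.0°) + j·sin(150.0°)) = -181 + j104.5 V
  V4 = 104·(cos(126.1°) + j·sin(126.1°)) = -61.28 + j84.03 V
Step 2 — Sum components: V_total = -354.8 + j186.2 V.
Step 3 — Convert to polar: |V_total| = 400.7 V, ∠V_total = 152.3°.

V_total = 400.7∠152.3° V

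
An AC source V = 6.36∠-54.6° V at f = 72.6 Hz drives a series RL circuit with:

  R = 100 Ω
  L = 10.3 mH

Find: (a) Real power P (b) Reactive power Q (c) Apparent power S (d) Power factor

Step 1 — Angular frequency: ω = 2π·f = 2π·72.6 = 456.2 rad/s.
Step 2 — Component impedances:
  R: Z = R = 100 Ω
  L: Z = jωL = j·456.2·0.0103 = 0 + j4.698 Ω
Step 3 — Series combination: Z_total = R + L = 100 + j4.698 Ω = 100.1∠2.7° Ω.
Step 4 — Source phasor: V = 6.36∠-54.6° V = 3.684 - j5.184 V.
Step 5 — Current: I = V / Z = 0.03433 - j0.05346 A = 0.06353∠-57.3° A.
Step 6 — Complex power: S = V·I* = 0.4036 + j0.01896 VA.
Step 7 — Real power: P = Re(S) = 0.4036 W.
Step 8 — Reactive power: Q = Im(S) = 0.01896 VAR.
Step 9 — Apparent power: |S| = 0.4041 VA.
Step 10 — Power factor: PF = P/|S| = 0.9989 (lagging).

(a) P = 0.4036 W  (b) Q = 0.01896 VAR  (c) S = 0.4041 VA  (d) PF = 0.9989 (lagging)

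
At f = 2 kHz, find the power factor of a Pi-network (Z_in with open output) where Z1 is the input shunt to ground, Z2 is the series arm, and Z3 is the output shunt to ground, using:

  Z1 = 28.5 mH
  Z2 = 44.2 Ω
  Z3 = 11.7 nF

Step 1 — Angular frequency: ω = 2π·f = 2π·2000 = 1.257e+04 rad/s.
Step 2 — Component impedances:
  Z1: Z = jωL = j·1.257e+04·0.0285 = 0 + j358.1 Ω
  Z2: Z = R = 44.2 Ω
  Z3: Z = 1/(jωC) = -j/(ω·C) = 0 - j6801 Ω
Step 3 — With open output, the series arm Z2 and the output shunt Z3 appear in series to ground: Z2 + Z3 = 44.2 - j6801 Ω.
Step 4 — Parallel with input shunt Z1: Z_in = Z1 || (Z2 + Z3) = 0.1365 + j378 Ω = 378∠90.0° Ω.
Step 5 — Power factor: PF = cos(φ) = Re(Z)/|Z| = 0.13655/378.05 = 0.0003612.
Step 6 — Type: Im(Z) = 378 ⇒ lagging (phase φ = 90.0°).

PF = 0.0003612 (lagging, φ = 90.0°)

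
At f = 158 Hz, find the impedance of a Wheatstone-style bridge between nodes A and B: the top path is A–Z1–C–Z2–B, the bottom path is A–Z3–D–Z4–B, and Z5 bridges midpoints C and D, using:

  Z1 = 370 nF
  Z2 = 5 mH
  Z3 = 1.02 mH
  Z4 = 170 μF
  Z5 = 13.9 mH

Step 1 — Angular frequency: ω = 2π·f = 2π·158 = 992.7 rad/s.
Step 2 — Component impedances:
  Z1: Z = 1/(jωC) = -j/(ω·C) = 0 - j2722 Ω
  Z2: Z = jωL = j·992.7·0.005 = 0 + j4.964 Ω
  Z3: Z = jωL = j·992.7·0.00102 = 0 + j1.013 Ω
  Z4: Z = 1/(jωC) = -j/(ω·C) = 0 - j5.925 Ω
  Z5: Z = jωL = j·992.7·0.0139 = 0 + j13.8 Ω
Step 3 — Bridge requires nodal analysis (the Z5 bridge couples midpoints C and D, so the two paths cannot be reduced to a simple series/parallel combination). Setting node B to ground and injecting 1 A at node A, the 3-node admittance system at A, C, D solves to V_A = Z_AB = 0 - j7.637 Ω = 7.637∠-90.0° Ω.

Z = 0 - j7.637 Ω = 7.637∠-90.0° Ω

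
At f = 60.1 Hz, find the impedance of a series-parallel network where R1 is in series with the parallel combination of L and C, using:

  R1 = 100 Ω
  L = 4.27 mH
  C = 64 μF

Step 1 — Angular frequency: ω = 2π·f = 2π·60.1 = 377.6 rad/s.
Step 2 — Component impedances:
  R1: Z = R = 100 Ω
  L: Z = jωL = j·377.6·0.00427 = 0 + j1.612 Ω
  C: Z = 1/(jωC) = -j/(ω·C) = 0 - j41.38 Ω
Step 3 — Parallel branch: L || C = 1/(1/L + 1/C) = 0 + j1.678 Ω.
Step 4 — Series with R1: Z_total = R1 + (L || C) = 100 + j1.678 Ω = 100∠1.0° Ω.

Z = 100 + j1.678 Ω = 100∠1.0° Ω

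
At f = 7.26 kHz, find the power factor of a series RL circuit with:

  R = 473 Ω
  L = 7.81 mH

Step 1 — Angular frequency: ω = 2π·f = 2π·7260 = 4.562e+04 rad/s.
Step 2 — Component impedances:
  R: Z = R = 473 Ω
  L: Z = jωL = j·4.562e+04·0.00781 = 0 + j356.3 Ω
Step 3 — Series combination: Z_total = R + L = 473 + j356.3 Ω = 592.2∠37.0° Ω.
Step 4 — Power factor: PF = cos(φ) = Re(Z)/|Z| = 473/592.16 = 0.7988.
Step 5 — Type: Im(Z) = 356.3 ⇒ lagging (phase φ = 37.0°).

PF = 0.7988 (lagging, φ = 37.0°)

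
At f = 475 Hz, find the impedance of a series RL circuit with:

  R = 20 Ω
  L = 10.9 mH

Step 1 — Angular frequency: ω = 2π·f = 2π·475 = 2985 rad/s.
Step 2 — Component impedances:
  R: Z = R = 20 Ω
  L: Z = jωL = j·2985·0.0109 = 0 + j32.53 Ω
Step 3 — Series combination: Z_total = R + L = 20 + j32.53 Ω = 38.19∠58.4° Ω.

Z = 20 + j32.53 Ω = 38.19∠58.4° Ω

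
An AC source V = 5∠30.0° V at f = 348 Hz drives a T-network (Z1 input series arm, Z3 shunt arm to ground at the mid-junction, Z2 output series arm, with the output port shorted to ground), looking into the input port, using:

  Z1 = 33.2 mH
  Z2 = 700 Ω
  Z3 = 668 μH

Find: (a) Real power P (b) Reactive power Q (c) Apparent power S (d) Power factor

Step 1 — Angular frequency: ω = 2π·f = 2π·348 = 2187 rad/s.
Step 2 — Component impedances:
  Z1: Z = jωL = j·2187·0.0332 = 0 + j72.59 Ω
  Z2: Z = R = 700 Ω
  Z3: Z = jωL = j·2187·0.000668 = 0 + j1.461 Ω
Step 3 — With the output port shorted to ground, the output series arm Z2 runs from the junction to ground; the shunt arm Z3 also runs from the junction to ground. They appear in parallel: Z3 || Z2 = 0.003048 + j1.461 Ω.
Step 4 — Series with input arm Z1: Z_in = Z1 + (Z3 || Z2) = 0.003048 + j74.05 Ω = 74.05∠90.0° Ω.
Step 5 — Source phasor: V = 5∠30.0° V = 4.33 + j2.5 V.
Step 6 — Current: I = V / Z = 0.03376 - j0.05847 A = 0.06752∠-60.0° A.
Step 7 — Complex power: S = V·I* = 1.389e-05 + j0.3376 VA.
Step 8 — Real power: P = Re(S) = 1.389e-05 W.
Step 9 — Reactive power: Q = Im(S) = 0.3376 VAR.
Step 10 — Apparent power: |S| = 0.3376 VA.
Step 11 — Power factor: PF = P/|S| = 4.115e-05 (lagging).

(a) P = 1.389e-05 W  (b) Q = 0.3376 VAR  (c) S = 0.3376 VA  (d) PF = 4.115e-05 (lagging)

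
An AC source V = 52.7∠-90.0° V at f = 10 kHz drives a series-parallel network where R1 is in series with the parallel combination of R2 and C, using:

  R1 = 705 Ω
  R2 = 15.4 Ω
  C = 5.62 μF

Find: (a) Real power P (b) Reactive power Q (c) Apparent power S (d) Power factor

Step 1 — Angular frequency: ω = 2π·f = 2π·1e+04 = 6.283e+04 rad/s.
Step 2 — Component impedances:
  R1: Z = R = 705 Ω
  R2: Z = R = 15.4 Ω
  C: Z = 1/(jωC) = -j/(ω·C) = 0 - j2.832 Ω
Step 3 — Parallel branch: R2 || C = 1/(1/R2 + 1/C) = 0.5037 - j2.739 Ω.
Step 4 — Series with R1: Z_total = R1 + (R2 || C) = 705.5 - j2.739 Ω = 705.5∠-0.2° Ω.
Step 5 — Source phasor: V = 52.7∠-90.0° V = 0 - j52.7 V.
Step 6 — Current: I = V / Z = 0.00029 - j0.0747 A = 0.0747∠-89.8° A.
Step 7 — Complex power: S = V·I* = 3.937 - j0.01528 VA.
Step 8 — Real power: P = Re(S) = 3.937 W.
Step 9 — Reactive power: Q = Im(S) = -0.01528 VAR.
Step 10 — Apparent power: |S| = 3.937 VA.
Step 11 — Power factor: PF = P/|S| = 1 (leading).

(a) P = 3.937 W  (b) Q = -0.01528 VAR  (c) S = 3.937 VA  (d) PF = 1 (leading)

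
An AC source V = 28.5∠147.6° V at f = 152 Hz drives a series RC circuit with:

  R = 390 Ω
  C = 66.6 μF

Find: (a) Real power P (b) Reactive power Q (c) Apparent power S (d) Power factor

Step 1 — Angular frequency: ω = 2π·f = 2π·152 = 955 rad/s.
Step 2 — Component impedances:
  R: Z = R = 390 Ω
  C: Z = 1/(jωC) = -j/(ω·C) = 0 - j15.72 Ω
Step 3 — Series combination: Z_total = R + C = 390 - j15.72 Ω = 390.3∠-2.3° Ω.
Step 4 — Source phasor: V = 28.5∠147.6° V = -24.06 + j15.27 V.
Step 5 — Current: I = V / Z = -0.06318 + j0.03661 A = 0.07302∠149.9° A.
Step 6 — Complex power: S = V·I* = 2.079 - j0.08382 VA.
Step 7 — Real power: P = Re(S) = 2.079 W.
Step 8 — Reactive power: Q = Im(S) = -0.08382 VAR.
Step 9 — Apparent power: |S| = 2.081 VA.
Step 10 — Power factor: PF = P/|S| = 0.9992 (leading).

(a) P = 2.079 W  (b) Q = -0.08382 VAR  (c) S = 2.081 VA  (d) PF = 0.9992 (leading)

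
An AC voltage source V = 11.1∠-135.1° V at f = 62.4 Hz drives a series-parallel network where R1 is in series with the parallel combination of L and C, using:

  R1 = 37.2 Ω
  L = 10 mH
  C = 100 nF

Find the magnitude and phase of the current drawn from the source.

Step 1 — Angular frequency: ω = 2π·f = 2π·62.4 = 392.1 rad/s.
Step 2 — Component impedances:
  R1: Z = R = 37.2 Ω
  L: Z = jωL = j·392.1·0.01 = 0 + j3.921 Ω
  C: Z = 1/(jωC) = -j/(ω·C) = 0 - j2.551e+04 Ω
Step 3 — Parallel branch: L || C = 1/(1/L + 1/C) = 0 + j3.921 Ω.
Step 4 — Series with R1: Z_total = R1 + (L || C) = 37.2 + j3.921 Ω = 37.41∠6.0° Ω.
Step 5 — Source phasor: V = 11.1∠-135.1° V = -7.863 - j7.835 V.
Step 6 — Ohm's law: I = V / Z_total = (-7.863 - j7.835) / (37.2 + j3.921) = -0.231 - j0.1863 A.
Step 7 — Convert to polar: |I| = 0.2967 A, ∠I = -141.1°.

I = 0.2967∠-141.1° A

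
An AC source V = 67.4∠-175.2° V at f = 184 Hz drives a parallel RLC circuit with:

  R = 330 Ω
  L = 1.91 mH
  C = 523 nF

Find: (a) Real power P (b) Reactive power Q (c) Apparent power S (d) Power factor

Step 1 — Angular frequency: ω = 2π·f = 2π·184 = 1156 rad/s.
Step 2 — Component impedances:
  R: Z = R = 330 Ω
  L: Z = jωL = j·1156·0.00191 = 0 + j2.208 Ω
  C: Z = 1/(jωC) = -j/(ω·C) = 0 - j1654 Ω
Step 3 — Parallel combination: 1/Z_total = 1/R + 1/L + 1/C; Z_total = 0.01481 + j2.211 Ω = 2.211∠89.6° Ω.
Step 4 — Source phasor: V = 67.4∠-175.2° V = -67.16 - j5.64 V.
Step 5 — Current: I = V / Z = -2.754 + j30.36 A = 30.48∠95.2° A.
Step 6 — Complex power: S = V·I* = 13.77 + j2055 VA.
Step 7 — Real power: P = Re(S) = 13.77 W.
Step 8 — Reactive power: Q = Im(S) = 2055 VAR.
Step 9 — Apparent power: |S| = 2055 VA.
Step 10 — Power factor: PF = P/|S| = 0.0067 (lagging).

(a) P = 13.77 W  (b) Q = 2055 VAR  (c) S = 2055 VA  (d) PF = 0.0067 (lagging)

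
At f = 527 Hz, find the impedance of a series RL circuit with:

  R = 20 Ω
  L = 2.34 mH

Step 1 — Angular frequency: ω = 2π·f = 2π·527 = 3311 rad/s.
Step 2 — Component impedances:
  R: Z = R = 20 Ω
  L: Z = jωL = j·3311·0.00234 = 0 + j7.748 Ω
Step 3 — Series combination: Z_total = R + L = 20 + j7.748 Ω = 21.45∠21.2° Ω.

Z = 20 + j7.748 Ω = 21.45∠21.2° Ω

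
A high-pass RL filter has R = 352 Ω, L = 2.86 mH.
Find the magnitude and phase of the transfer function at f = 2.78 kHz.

Step 1 — Angular frequency: ω = 2π·2780 = 1.747e+04 rad/s.
Step 2 — Transfer function: H(jω) = jωL/(R + jωL).
Step 3 — Numerator jωL = j·49.96; denominator R + jωL = 352 + j49.96.
Step 4 — H = 0.01974 + j0.1391.
Step 5 — Magnitude: |H| = 0.1405 (-17.0 dB); phase: φ = 81.9°.

|H| = 0.1405 (-17.0 dB), φ = 81.9°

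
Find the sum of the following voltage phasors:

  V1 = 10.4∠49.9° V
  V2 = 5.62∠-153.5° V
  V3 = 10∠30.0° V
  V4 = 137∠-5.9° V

Step 1 — Convert each phasor to rectangular form:
  V1 = 10.4·(cos(49.9°) + j·sin(49.9°)) = 6.699 + j7.955 V
  V2 = 5.62·(cos(-153.5°) + j·sin(-153.5°)) = -5.03 - j2.508 V
  V3 = 10·(cos(30.0°) + j·sin(30.0°)) = 8.66 + j5 V
  V4 = 137·(cos(-5.9°) + j·sin(-5.9°)) = 136.3 - j14.08 V
Step 2 — Sum components: V_total = 146.6 - j3.635 V.
Step 3 — Convert to polar: |V_total| = 146.6 V, ∠V_total = -1.4°.

V_total = 146.6∠-1.4° V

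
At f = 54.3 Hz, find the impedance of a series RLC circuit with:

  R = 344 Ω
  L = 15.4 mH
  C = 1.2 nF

Step 1 — Angular frequency: ω = 2π·f = 2π·54.3 = 341.2 rad/s.
Step 2 — Component impedances:
  R: Z = R = 344 Ω
  L: Z = jωL = j·341.2·0.0154 = 0 + j5.254 Ω
  C: Z = 1/(jωC) = -j/(ω·C) = 0 - j2.443e+06 Ω
Step 3 — Series combination: Z_total = R + L + C = 344 - j2.443e+06 Ω = 2.443e+06∠-90.0° Ω.

Z = 344 - j2.443e+06 Ω = 2.443e+06∠-90.0° Ω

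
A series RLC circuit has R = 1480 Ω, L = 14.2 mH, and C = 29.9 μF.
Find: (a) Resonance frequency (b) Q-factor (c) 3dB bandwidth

Step 1 — Resonance condition Im(Z)=0 gives ω₀ = 1/√(LC).
Step 2 — ω₀ = 1/√(0.0142·2.99e-05) = 1535 rad/s.
Step 3 — f₀ = ω₀/(2π) = 244.3 Hz.
Step 4 — Series Q: Q = ω₀L/R = 1535·0.0142/1480 = 0.01472.
Step 5 — 3dB bandwidth: Δω = ω₀/Q = 1.042e+05 rad/s; BW = Δω/(2π) = 1.659e+04 Hz.

(a) f₀ = 244.3 Hz  (b) Q = 0.01472  (c) BW = 1.659e+04 Hz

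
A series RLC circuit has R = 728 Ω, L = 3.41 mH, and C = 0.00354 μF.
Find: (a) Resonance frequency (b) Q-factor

Step 1 — Resonance condition Im(Z)=0 gives ω₀ = 1/√(LC).
Step 2 — ω₀ = 1/√(0.00341·3.54e-09) = 2.878e+05 rad/s.
Step 3 — f₀ = ω₀/(2π) = 4.581e+04 Hz.
Step 4 — Series Q: Q = ω₀L/R = 2.878e+05·0.00341/728 = 1.348.

(a) f₀ = 4.581e+04 Hz  (b) Q = 1.348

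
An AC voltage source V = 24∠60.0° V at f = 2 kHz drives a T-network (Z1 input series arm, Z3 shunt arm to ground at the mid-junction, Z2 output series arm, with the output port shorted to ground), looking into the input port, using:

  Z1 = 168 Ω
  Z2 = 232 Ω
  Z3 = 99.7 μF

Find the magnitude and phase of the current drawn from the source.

Step 1 — Angular frequency: ω = 2π·f = 2π·2000 = 1.257e+04 rad/s.
Step 2 — Component impedances:
  Z1: Z = R = 168 Ω
  Z2: Z = R = 232 Ω
  Z3: Z = 1/(jωC) = -j/(ω·C) = 0 - j0.7982 Ω
Step 3 — With the output port shorted to ground, the output series arm Z2 runs from the junction to ground; the shunt arm Z3 also runs from the junction to ground. They appear in parallel: Z3 || Z2 = 0.002746 - j0.7982 Ω.
Step 4 — Series with input arm Z1: Z_in = Z1 + (Z3 || Z2) = 168 - j0.7982 Ω = 168∠-0.3° Ω.
Step 5 — Source phasor: V = 24∠60.0° V = 12 + j20.78 V.
Step 6 — Ohm's law: I = V / Z_total = (12 + j20.78) / (168 - j0.7982) = 0.07084 + j0.1241 A.
Step 7 — Convert to polar: |I| = 0.1429 A, ∠I = 60.3°.

I = 0.1429∠60.3° A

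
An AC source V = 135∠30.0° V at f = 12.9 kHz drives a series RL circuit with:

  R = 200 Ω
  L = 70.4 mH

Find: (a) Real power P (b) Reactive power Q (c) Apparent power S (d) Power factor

Step 1 — Angular frequency: ω = 2π·f = 2π·1.29e+04 = 8.105e+04 rad/s.
Step 2 — Component impedances:
  R: Z = R = 200 Ω
  L: Z = jωL = j·8.105e+04·0.0704 = 0 + j5706 Ω
Step 3 — Series combination: Z_total = R + L = 200 + j5706 Ω = 5710∠88.0° Ω.
Step 4 — Source phasor: V = 135∠30.0° V = 116.9 + j67.5 V.
Step 5 — Current: I = V / Z = 0.01253 - j0.02005 A = 0.02364∠-58.0° A.
Step 6 — Complex power: S = V·I* = 0.1118 + j3.19 VA.
Step 7 — Real power: P = Re(S) = 0.1118 W.
Step 8 — Reactive power: Q = Im(S) = 3.19 VAR.
Step 9 — Apparent power: |S| = 3.192 VA.
Step 10 — Power factor: PF = P/|S| = 0.03503 (lagging).

(a) P = 0.1118 W  (b) Q = 3.19 VAR  (c) S = 3.192 VA  (d) PF = 0.03503 (lagging)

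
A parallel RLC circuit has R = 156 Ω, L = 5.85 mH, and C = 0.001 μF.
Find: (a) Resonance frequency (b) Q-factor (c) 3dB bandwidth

Step 1 — Resonance: ω₀ = 1/√(LC) = 1/√(0.00585·1e-09) = 4.134e+05 rad/s.
Step 2 — f₀ = ω₀/(2π) = 6.58e+04 Hz.
Step 3 — Parallel Q: Q = R/(ω₀L) = 156/(4.134e+05·0.00585) = 0.0645.
Step 4 — Bandwidth: Δω = ω₀/Q = 6.41e+06 rad/s; BW = Δω/(2π) = 1.02e+06 Hz.

(a) f₀ = 6.58e+04 Hz  (b) Q = 0.0645  (c) BW = 1.02e+06 Hz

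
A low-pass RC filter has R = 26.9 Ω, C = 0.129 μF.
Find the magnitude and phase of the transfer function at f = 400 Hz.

Step 1 — Angular frequency: ω = 2π·400 = 2513 rad/s.
Step 2 — Transfer function: H(jω) = 1/(1 + jωRC).
Step 3 — Denominator: 1 + jωRC = 1 + j·2513·26.9·1.29e-07 = 1 + j0.008721.
Step 4 — H = 0.9999 - j0.008721.
Step 5 — Magnitude: |H| = 1 (-0.0 dB); phase: φ = -0.5°.

|H| = 1 (-0.0 dB), φ = -0.5°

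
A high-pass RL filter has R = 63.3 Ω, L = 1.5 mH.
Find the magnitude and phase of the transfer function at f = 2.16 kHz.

Step 1 — Angular frequency: ω = 2π·2160 = 1.357e+04 rad/s.
Step 2 — Transfer function: H(jω) = jωL/(R + jωL).
Step 3 — Numerator jωL = j·20.36; denominator R + jωL = 63.3 + j20.36.
Step 4 — H = 0.09373 + j0.2915.
Step 5 — Magnitude: |H| = 0.3062 (-10.3 dB); phase: φ = 72.2°.

|H| = 0.3062 (-10.3 dB), φ = 72.2°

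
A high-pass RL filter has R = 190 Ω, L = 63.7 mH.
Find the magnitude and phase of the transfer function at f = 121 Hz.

Step 1 — Angular frequency: ω = 2π·121 = 760.3 rad/s.
Step 2 — Transfer function: H(jω) = jωL/(R + jωL).
Step 3 — Numerator jωL = j·48.43; denominator R + jωL = 190 + j48.43.
Step 4 — H = 0.061 + j0.2393.
Step 5 — Magnitude: |H| = 0.247 (-12.1 dB); phase: φ = 75.7°.

|H| = 0.247 (-12.1 dB), φ = 75.7°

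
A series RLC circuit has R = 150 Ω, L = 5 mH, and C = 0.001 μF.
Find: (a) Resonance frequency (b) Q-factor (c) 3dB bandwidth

Step 1 — Resonance: ω₀ = 1/√(LC) = 1/√(0.005·1e-09) = 4.472e+05 rad/s.
Step 2 — f₀ = ω₀/(2π) = 7.118e+04 Hz.
Step 3 — Series Q: Q = ω₀L/R = 4.472e+05·0.005/150 = 14.91.
Step 4 — Bandwidth: Δω = ω₀/Q = 3e+04 rad/s; BW = Δω/(2π) = 4775 Hz.

(a) f₀ = 7.118e+04 Hz  (b) Q = 14.91  (c) BW = 4775 Hz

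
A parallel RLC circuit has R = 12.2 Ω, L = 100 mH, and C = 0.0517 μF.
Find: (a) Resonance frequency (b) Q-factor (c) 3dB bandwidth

Step 1 — Resonance: ω₀ = 1/√(LC) = 1/√(0.1·5.17e-08) = 1.391e+04 rad/s.
Step 2 — f₀ = ω₀/(2π) = 2213 Hz.
Step 3 — Parallel Q: Q = R/(ω₀L) = 12.2/(1.391e+04·0.1) = 0.008772.
Step 4 — Bandwidth: Δω = ω₀/Q = 1.585e+06 rad/s; BW = Δω/(2π) = 2.523e+05 Hz.

(a) f₀ = 2213 Hz  (b) Q = 0.008772  (c) BW = 2.523e+05 Hz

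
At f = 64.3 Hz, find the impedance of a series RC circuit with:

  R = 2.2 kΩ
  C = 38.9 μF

Step 1 — Angular frequency: ω = 2π·f = 2π·64.3 = 404 rad/s.
Step 2 — Component impedances:
  R: Z = R = 2200 Ω
  C: Z = 1/(jωC) = -j/(ω·C) = 0 - j63.63 Ω
Step 3 — Series combination: Z_total = R + C = 2200 - j63.63 Ω = 2201∠-1.7° Ω.

Z = 2200 - j63.63 Ω = 2201∠-1.7° Ω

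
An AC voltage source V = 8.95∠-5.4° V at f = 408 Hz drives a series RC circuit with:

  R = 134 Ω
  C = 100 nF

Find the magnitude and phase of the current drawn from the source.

Step 1 — Angular frequency: ω = 2π·f = 2π·408 = 2564 rad/s.
Step 2 — Component impedances:
  R: Z = R = 134 Ω
  C: Z = 1/(jωC) = -j/(ω·C) = 0 - j3901 Ω
Step 3 — Series combination: Z_total = R + C = 134 - j3901 Ω = 3903∠-88.0° Ω.
Step 4 — Source phasor: V = 8.95∠-5.4° V = 8.91 - j0.8423 V.
Step 5 — Ohm's law: I = V / Z_total = (8.91 - j0.8423) / (134 - j3901) = 0.000294 + j0.002274 A.
Step 6 — Convert to polar: |I| = 0.002293 A, ∠I = 82.6°.

I = 0.002293∠82.6° A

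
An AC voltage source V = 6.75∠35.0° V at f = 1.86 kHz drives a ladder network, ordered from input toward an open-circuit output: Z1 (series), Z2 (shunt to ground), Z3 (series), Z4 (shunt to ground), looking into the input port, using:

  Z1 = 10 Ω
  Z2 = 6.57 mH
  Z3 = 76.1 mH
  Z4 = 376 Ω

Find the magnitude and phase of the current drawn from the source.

Step 1 — Angular frequency: ω = 2π·f = 2π·1860 = 1.169e+04 rad/s.
Step 2 — Component impedances:
  Z1: Z = R = 10 Ω
  Z2: Z = jωL = j·1.169e+04·0.00657 = 0 + j76.78 Ω
  Z3: Z = jωL = j·1.169e+04·0.0761 = 0 + j889.4 Ω
  Z4: Z = R = 376 Ω
Step 3 — Ladder network (open output): work backward from the far end, alternating series and parallel combinations. Z_in = 12.06 + j71.48 Ω = 72.49∠80.4° Ω.
Step 4 — Source phasor: V = 6.75∠35.0° V = 5.529 + j3.872 V.
Step 5 — Ohm's law: I = V / Z_total = (5.529 + j3.872) / (12.06 + j71.48) = 0.06535 - j0.06632 A.
Step 6 — Convert to polar: |I| = 0.09311 A, ∠I = -45.4°.

I = 0.09311∠-45.4° A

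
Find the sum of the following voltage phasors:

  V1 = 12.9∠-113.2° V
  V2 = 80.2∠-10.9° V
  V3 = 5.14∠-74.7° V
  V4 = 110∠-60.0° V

Step 1 — Convert each phasor to rectangular form:
  V1 = 12.9·(cos(-113.2°) + j·sin(-113.2°)) = -5.082 - j11.86 V
  V2 = 80.2·(cos(-10.9°) + j·sin(-10.9°)) = 78.75 - j15.17 V
  V3 = 5.14·(cos(-74.7°) + j·sin(-74.7°)) = 1.356 - j4.958 V
  V4 = 110·(cos(-60.0°) + j·sin(-60.0°)) = 55 - j95.26 V
Step 2 — Sum components: V_total = 130 - j127.2 V.
Step 3 — Convert to polar: |V_total| = 181.9 V, ∠V_total = -44.4°.

V_total = 181.9∠-44.4° V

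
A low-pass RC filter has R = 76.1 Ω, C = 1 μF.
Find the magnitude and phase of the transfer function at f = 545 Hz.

Step 1 — Angular frequency: ω = 2π·545 = 3424 rad/s.
Step 2 — Transfer function: H(jω) = 1/(1 + jωRC).
Step 3 — Denominator: 1 + jωRC = 1 + j·3424·76.1·1e-06 = 1 + j0.2606.
Step 4 — H = 0.9364 - j0.244.
Step 5 — Magnitude: |H| = 0.9677 (-0.3 dB); phase: φ = -14.6°.

|H| = 0.9677 (-0.3 dB), φ = -14.6°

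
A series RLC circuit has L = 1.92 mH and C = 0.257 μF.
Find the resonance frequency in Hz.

Step 1 — Resonance condition Im(Z)=0 gives ω₀ = 1/√(LC).
Step 2 — ω₀ = 1/√(0.00192·2.57e-07) = 4.502e+04 rad/s.
Step 3 — f₀ = ω₀/(2π) = 7165 Hz.

f₀ = 7165 Hz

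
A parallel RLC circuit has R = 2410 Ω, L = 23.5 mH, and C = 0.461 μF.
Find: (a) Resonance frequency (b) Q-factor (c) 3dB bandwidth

Step 1 — Resonance: ω₀ = 1/√(LC) = 1/√(0.0235·4.61e-07) = 9608 rad/s.
Step 2 — f₀ = ω₀/(2π) = 1529 Hz.
Step 3 — Parallel Q: Q = R/(ω₀L) = 2410/(9608·0.0235) = 10.67.
Step 4 — Bandwidth: Δω = ω₀/Q = 900.1 rad/s; BW = Δω/(2π) = 143.3 Hz.

(a) f₀ = 1529 Hz  (b) Q = 10.67  (c) BW = 143.3 Hz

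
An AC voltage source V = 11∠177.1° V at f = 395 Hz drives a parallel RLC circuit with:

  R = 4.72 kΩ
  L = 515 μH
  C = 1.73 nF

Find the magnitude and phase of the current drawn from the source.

Step 1 — Angular frequency: ω = 2π·f = 2π·395 = 2482 rad/s.
Step 2 — Component impedances:
  R: Z = R = 4720 Ω
  L: Z = jωL = j·2482·0.000515 = 0 + j1.278 Ω
  C: Z = 1/(jωC) = -j/(ω·C) = 0 - j2.329e+05 Ω
Step 3 — Parallel combination: 1/Z_total = 1/R + 1/L + 1/C; Z_total = 0.0003461 + j1.278 Ω = 1.278∠90.0° Ω.
Step 4 — Source phasor: V = 11∠177.1° V = -10.99 + j0.5565 V.
Step 5 — Ohm's law: I = V / Z_total = (-10.99 + j0.5565) / (0.0003461 + j1.278) = 0.4331 + j8.595 A.
Step 6 — Convert to polar: |I| = 8.606 A, ∠I = 87.1°.

I = 8.606∠87.1° A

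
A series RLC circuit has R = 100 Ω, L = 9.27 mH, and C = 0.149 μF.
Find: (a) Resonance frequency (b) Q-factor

Step 1 — Resonance condition Im(Z)=0 gives ω₀ = 1/√(LC).
Step 2 — ω₀ = 1/√(0.00927·1.49e-07) = 2.691e+04 rad/s.
Step 3 — f₀ = ω₀/(2π) = 4282 Hz.
Step 4 — Series Q: Q = ω₀L/R = 2.691e+04·0.00927/100 = 2.494.

(a) f₀ = 4282 Hz  (b) Q = 2.494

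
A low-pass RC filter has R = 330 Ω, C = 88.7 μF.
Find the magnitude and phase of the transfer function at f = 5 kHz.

Step 1 — Angular frequency: ω = 2π·5000 = 3.142e+04 rad/s.
Step 2 — Transfer function: H(jω) = 1/(1 + jωRC).
Step 3 — Denominator: 1 + jωRC = 1 + j·3.142e+04·330·8.87e-05 = 1 + j919.6.
Step 4 — H = 1.183e-06 - j0.001087.
Step 5 — Magnitude: |H| = 0.001087 (-59.3 dB); phase: φ = -89.9°.

|H| = 0.001087 (-59.3 dB), φ = -89.9°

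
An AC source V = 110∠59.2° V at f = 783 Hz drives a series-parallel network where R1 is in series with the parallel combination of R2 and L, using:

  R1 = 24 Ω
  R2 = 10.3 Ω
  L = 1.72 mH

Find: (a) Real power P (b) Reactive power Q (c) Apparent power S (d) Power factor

Step 1 — Angular frequency: ω = 2π·f = 2π·783 = 4920 rad/s.
Step 2 — Component impedances:
  R1: Z = R = 24 Ω
  R2: Z = R = 10.3 Ω
  L: Z = jωL = j·4920·0.00172 = 0 + j8.462 Ω
Step 3 — Parallel branch: R2 || L = 1/(1/R2 + 1/L) = 4.151 + j5.052 Ω.
Step 4 — Series with R1: Z_total = R1 + (R2 || L) = 28.15 + j5.052 Ω = 28.6∠10.2° Ω.
Step 5 — Source phasor: V = 110∠59.2° V = 56.32 + j94.49 V.
Step 6 — Current: I = V / Z = 2.522 + j2.904 A = 3.846∠49.0° A.
Step 7 — Complex power: S = V·I* = 416.4 + j74.73 VA.
Step 8 — Real power: P = Re(S) = 416.4 W.
Step 9 — Reactive power: Q = Im(S) = 74.73 VAR.
Step 10 — Apparent power: |S| = 423.1 VA.
Step 11 — Power factor: PF = P/|S| = 0.9843 (lagging).

(a) P = 416.4 W  (b) Q = 74.73 VAR  (c) S = 423.1 VA  (d) PF = 0.9843 (lagging)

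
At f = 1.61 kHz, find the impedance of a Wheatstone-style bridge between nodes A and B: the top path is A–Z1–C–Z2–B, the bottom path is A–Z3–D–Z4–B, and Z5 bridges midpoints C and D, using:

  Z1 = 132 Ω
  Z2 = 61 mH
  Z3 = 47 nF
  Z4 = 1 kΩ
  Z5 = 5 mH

Step 1 — Angular frequency: ω = 2π·f = 2π·1610 = 1.012e+04 rad/s.
Step 2 — Component impedances:
  Z1: Z = R = 132 Ω
  Z2: Z = jωL = j·1.012e+04·0.061 = 0 + j617.1 Ω
  Z3: Z = 1/(jωC) = -j/(ω·C) = 0 - j2103 Ω
  Z4: Z = R = 1000 Ω
  Z5: Z = jωL = j·1.012e+04·0.005 = 0 + j50.58 Ω
Step 3 — Bridge requires nodal analysis (the Z5 bridge couples midpoints C and D, so the two paths cannot be reduced to a simple series/parallel combination). Setting node B to ground and injecting 1 A at node A, the 3-node admittance system at A, C, D solves to V_A = Z_AB = 396.5 + j435.3 Ω = 588.9∠47.7° Ω.

Z = 396.5 + j435.3 Ω = 588.9∠47.7° Ω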